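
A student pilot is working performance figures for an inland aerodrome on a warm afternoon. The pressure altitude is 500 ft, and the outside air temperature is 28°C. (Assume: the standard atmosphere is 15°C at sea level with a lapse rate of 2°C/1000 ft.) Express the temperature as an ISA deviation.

ISA temperature at 500 ft = 15 − 2 × (500/1000) = 14°C.
Deviation = OAT − ISA = 28 − 14 = +14°C.

ISA+14°C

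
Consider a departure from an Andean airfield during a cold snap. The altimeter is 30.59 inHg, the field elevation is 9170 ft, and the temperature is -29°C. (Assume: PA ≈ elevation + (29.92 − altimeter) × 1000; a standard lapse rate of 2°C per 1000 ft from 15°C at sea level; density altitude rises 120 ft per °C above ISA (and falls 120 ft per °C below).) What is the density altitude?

5260 ft

Pressure altitude = 9170 + (29.92 − 30.59) × 1000 = 9170 + (-670) = 8500 ft.
ISA temperature at 8500 ft = 15 − 2 × (8500/1000) = -2°C.
ISA deviation = -29 − (-2) = -27°C.
Density altitude = 8500 + 120 × (-27) = 5260 ft.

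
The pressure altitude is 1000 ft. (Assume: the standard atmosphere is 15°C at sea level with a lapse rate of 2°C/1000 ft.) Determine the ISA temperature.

ISA temperature = 15 − 2 × (1000/1000) = 15 − 2 = 13°C.

13°C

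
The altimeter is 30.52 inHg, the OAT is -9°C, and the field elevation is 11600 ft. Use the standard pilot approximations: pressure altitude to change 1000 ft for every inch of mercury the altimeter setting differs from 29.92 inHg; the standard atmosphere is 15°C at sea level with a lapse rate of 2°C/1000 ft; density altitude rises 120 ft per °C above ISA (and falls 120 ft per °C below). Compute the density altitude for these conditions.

10760 ft

Pressure altitude = 11600 + (29.92 − 30.52) × 1000 = 11600 + (-600) = 11000 ft.
ISA temperature at 11000 ft = 15 − 2 × (11000/1000) = -7°C.
ISA deviation = -9 − (-7) = -2°C.
Density altitude = 11000 + 120 × (-2) = 10760 ft.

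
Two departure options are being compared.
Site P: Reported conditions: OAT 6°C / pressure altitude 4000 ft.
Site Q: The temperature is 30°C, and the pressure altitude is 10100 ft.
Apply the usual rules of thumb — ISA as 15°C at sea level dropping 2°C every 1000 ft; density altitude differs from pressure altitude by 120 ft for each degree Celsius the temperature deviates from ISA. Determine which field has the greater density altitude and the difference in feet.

Site Q by 10444 ft

Site P: ISA temp = 7°C, deviation -1°C, DA = 4000 + 120 × (-1) = 3880 ft.
Site Q: ISA temp = -5.2°C, deviation +35.2°C, DA = 10100 + 120 × 35.2 = 14324 ft.
Site Q is higher by 14324 − 3880 = 10444 ft.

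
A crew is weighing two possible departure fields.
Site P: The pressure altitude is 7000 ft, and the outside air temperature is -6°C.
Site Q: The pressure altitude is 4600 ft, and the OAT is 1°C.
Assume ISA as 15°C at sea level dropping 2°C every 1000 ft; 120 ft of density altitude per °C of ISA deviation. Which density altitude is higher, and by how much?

Site P: ISA temp = 1°C, deviation -7°C, DA = 7000 + 120 × (-7) = 6160 ft.
Site Q: ISA temp = 5.8°C, deviation -4.8°C, DA = 4600 + 120 × (-4.8) = 4024 ft.
Site P is higher by 6160 − 4024 = 2136 ft.

Site P by 2136 ft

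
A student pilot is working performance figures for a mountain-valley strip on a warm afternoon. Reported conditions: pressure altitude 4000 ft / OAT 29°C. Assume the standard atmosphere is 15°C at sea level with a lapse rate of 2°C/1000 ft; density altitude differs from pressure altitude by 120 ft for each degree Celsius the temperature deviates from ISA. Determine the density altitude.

6640 ft

ISA temperature at 4000 ft = 15 − 2 × (4000/1000) = 7°C.
ISA deviation = 29 − 7 = +22°C.
Density altitude = 4000 + 120 × (22) = 4000 + (+2640) = 6640 ft.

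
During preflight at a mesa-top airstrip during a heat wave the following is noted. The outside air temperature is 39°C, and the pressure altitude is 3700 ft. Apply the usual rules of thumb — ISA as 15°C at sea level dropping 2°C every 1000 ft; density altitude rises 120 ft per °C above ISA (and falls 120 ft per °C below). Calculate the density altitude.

7468 ft

ISA temperature at 3700 ft = 15 − 2 × (3700/1000) = 7.6°C.
ISA deviation = 39 − 7.6 = +31.4°C.
Density altitude = 3700 + 120 × (31.4) = 3700 + (+3768) = 7468 ft.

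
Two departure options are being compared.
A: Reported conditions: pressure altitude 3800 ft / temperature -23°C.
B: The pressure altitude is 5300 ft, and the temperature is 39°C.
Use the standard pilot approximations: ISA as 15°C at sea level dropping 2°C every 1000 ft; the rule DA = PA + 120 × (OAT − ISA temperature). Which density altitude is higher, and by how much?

A: ISA temp = 7.4°C, deviation -30.4°C, DA = 3800 + 120 × (-30.4) = 152 ft.
B: ISA temp = 4.4°C, deviation +34.6°C, DA = 5300 + 120 × 34.6 = 9452 ft.
B is higher by 9452 − 152 = 9300 ft.

B by 9300 ft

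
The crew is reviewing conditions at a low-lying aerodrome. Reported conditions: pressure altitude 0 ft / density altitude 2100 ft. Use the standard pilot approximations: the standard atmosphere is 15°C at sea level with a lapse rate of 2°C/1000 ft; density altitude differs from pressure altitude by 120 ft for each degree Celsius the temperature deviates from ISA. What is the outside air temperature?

32.5°C

Density altitude − pressure altitude = 2100 − 0 = +2100 ft.
At 120 ft/°C that is an ISA deviation of 2100/120 = +17.5°C.
ISA temperature at 0 ft = 15 − 2 × (0/1000) = 15°C.
OAT = ISA + deviation = 15 + (+17.5) = 32.5°C.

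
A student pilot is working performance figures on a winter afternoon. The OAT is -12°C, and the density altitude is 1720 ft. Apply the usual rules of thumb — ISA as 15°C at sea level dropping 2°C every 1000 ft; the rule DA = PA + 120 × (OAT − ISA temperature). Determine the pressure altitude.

4000 ft

DA = PA + 120 × (OAT − (15 − 2·PA/1000)) = PA + 120·OAT − 1800 + 0.24·PA = 1.24·PA + 120·OAT − 1800.
So 1.24·PA = 1720 − 120 × (-12) + 1800 = 4960.
PA = 4960 / 1.24 = 4000 ft.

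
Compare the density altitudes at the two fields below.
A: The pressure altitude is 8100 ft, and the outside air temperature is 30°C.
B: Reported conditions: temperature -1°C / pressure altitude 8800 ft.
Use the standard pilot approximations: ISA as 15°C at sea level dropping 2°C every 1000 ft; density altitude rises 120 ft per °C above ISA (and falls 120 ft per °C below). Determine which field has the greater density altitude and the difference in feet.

A: ISA temp = -1.2°C, deviation +31.2°C, DA = 8100 + 120 × 31.2 = 11844 ft.
B: ISA temp = -2.6°C, deviation +1.6°C, DA = 8800 + 120 × 1.6 = 8992 ft.
A is higher by 11844 − 8992 = 2852 ft.

A by 2852 ft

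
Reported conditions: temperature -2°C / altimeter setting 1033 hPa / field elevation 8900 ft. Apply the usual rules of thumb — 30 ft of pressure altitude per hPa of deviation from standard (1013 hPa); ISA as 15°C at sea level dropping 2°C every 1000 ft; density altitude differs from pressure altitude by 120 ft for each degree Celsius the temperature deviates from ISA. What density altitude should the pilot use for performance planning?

Pressure altitude = 8900 + (1013 − 1033) × 30 = 8900 + (-600) = 8300 ft.
ISA temperature at 8300 ft = 15 − 2 × (8300/1000) = -1.6°C.
ISA deviation = -2 − (-1.6) = -0.4°C.
Density altitude = 8300 + 120 × (-0.4) = 8252 ft.

8252 ft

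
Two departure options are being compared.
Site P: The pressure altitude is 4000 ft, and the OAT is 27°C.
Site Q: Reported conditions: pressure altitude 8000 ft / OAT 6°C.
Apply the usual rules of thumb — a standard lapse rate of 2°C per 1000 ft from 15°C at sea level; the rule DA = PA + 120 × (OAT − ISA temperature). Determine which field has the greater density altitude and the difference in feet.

Site P: ISA temp = 7°C, deviation +20°C, DA = 4000 + 120 × 20 = 6400 ft.
Site Q: ISA temp = -1°C, deviation +7°C, DA = 8000 + 120 × 7 = 8840 ft.
Site Q is higher by 8840 − 6400 = 2440 ft.

Site Q by 2440 ft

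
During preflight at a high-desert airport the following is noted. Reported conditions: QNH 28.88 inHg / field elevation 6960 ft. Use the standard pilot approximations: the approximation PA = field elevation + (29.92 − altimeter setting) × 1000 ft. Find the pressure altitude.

8000 ft

Pressure correction = (29.92 − 28.88) × 1000 = +1040 ft.
Pressure altitude = 6960 + (+1040) = 8000 ft.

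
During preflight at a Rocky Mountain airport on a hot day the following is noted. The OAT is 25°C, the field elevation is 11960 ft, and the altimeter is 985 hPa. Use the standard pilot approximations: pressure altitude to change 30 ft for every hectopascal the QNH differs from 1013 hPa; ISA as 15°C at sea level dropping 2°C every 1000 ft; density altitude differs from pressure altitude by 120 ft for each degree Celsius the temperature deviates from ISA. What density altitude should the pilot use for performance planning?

Pressure altitude = 11960 + (1013 − 985) × 30 = 11960 + (+840) = 12800 ft.
ISA temperature at 12800 ft = 15 − 2 × (12800/1000) = -10.6°C.
ISA deviation = 25 − (-10.6) = +35.6°C.
Density altitude = 12800 + 120 × (35.6) = 17072 ft.

17072 ft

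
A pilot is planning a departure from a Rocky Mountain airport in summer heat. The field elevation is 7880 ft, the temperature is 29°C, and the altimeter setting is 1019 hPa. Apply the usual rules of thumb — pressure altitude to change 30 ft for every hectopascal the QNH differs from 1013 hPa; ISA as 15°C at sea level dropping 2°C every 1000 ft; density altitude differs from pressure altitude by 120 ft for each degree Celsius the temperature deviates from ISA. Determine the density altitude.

11228 ft

Pressure altitude = 7880 + (1013 − 1019) × 30 = 7880 + (-180) = 7700 ft.
ISA temperature at 7700 ft = 15 − 2 × (7700/1000) = -0.4°C.
ISA deviation = 29 − (-0.4) = +29.4°C.
Density altitude = 7700 + 120 × (29.4) = 11228 ft.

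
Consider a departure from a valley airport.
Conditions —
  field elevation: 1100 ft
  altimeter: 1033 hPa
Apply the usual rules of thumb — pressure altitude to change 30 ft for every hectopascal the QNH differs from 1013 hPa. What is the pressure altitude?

Pressure correction = (1013 − 1033) × 30 = -600 ft.
Pressure altitude = 1100 + (-600) = 500 ft.

500 ft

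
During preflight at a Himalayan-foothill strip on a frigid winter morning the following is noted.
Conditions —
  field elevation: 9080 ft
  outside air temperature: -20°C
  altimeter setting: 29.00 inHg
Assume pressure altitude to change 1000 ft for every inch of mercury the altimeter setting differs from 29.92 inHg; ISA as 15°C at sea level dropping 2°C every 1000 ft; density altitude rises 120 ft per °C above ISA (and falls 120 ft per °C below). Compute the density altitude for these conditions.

8200 ft

Pressure altitude = 9080 + (29.92 − 29.00) × 1000 = 9080 + (+920) = 10000 ft.
ISA temperature at 10000 ft = 15 − 2 × (10000/1000) = -5°C.
ISA deviation = -20 − (-5) = -15°C.
Density altitude = 10000 + 120 × (-15) = 8200 ft.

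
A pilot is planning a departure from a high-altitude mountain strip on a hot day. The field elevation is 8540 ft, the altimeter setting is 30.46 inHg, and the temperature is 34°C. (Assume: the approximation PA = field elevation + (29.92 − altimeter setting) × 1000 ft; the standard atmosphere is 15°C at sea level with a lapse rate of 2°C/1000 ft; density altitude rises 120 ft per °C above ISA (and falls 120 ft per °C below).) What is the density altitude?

12200 ft

Pressure altitude = 8540 + (29.92 − 30.46) × 1000 = 8540 + (-540) = 8000 ft.
ISA temperature at 8000 ft = 15 − 2 × (8000/1000) = -1°C.
ISA deviation = 34 − (-1) = +35°C.
Density altitude = 8000 + 120 × (35) = 12200 ft.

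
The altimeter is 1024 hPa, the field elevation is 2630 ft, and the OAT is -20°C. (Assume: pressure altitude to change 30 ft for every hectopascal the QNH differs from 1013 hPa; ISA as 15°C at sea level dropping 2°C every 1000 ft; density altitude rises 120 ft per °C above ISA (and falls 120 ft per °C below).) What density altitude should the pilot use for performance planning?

-1348 ft

Pressure altitude = 2630 + (1013 − 1024) × 30 = 2630 + (-330) = 2300 ft.
ISA temperature at 2300 ft = 15 − 2 × (2300/1000) = 10.4°C.
ISA deviation = -20 − 10.4 = -30.4°C.
Density altitude = 2300 + 120 × (-30.4) = -1348 ft.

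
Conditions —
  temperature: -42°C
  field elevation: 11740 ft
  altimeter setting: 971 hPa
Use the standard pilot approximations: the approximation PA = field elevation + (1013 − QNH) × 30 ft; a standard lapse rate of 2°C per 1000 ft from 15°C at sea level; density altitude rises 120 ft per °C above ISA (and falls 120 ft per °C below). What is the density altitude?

Pressure altitude = 11740 + (1013 − 971) × 30 = 11740 + (+1260) = 13000 ft.
ISA temperature at 13000 ft = 15 − 2 × (13000/1000) = -11°C.
ISA deviation = -42 − (-11) = -31°C.
Density altitude = 13000 + 120 × (-31) = 9280 ft.

9280 ft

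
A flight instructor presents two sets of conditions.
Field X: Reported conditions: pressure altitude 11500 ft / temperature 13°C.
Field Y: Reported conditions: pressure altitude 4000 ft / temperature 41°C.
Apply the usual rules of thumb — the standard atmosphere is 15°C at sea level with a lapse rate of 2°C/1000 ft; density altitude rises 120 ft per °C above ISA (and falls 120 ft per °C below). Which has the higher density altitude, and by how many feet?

Field X by 5940 ft

Field X: ISA temp = -8°C, deviation +21°C, DA = 11500 + 120 × 21 = 14020 ft.
Field Y: ISA temp = 7°C, deviation +34°C, DA = 4000 + 120 × 34 = 8080 ft.
Field X is higher by 14020 − 8080 = 5940 ft.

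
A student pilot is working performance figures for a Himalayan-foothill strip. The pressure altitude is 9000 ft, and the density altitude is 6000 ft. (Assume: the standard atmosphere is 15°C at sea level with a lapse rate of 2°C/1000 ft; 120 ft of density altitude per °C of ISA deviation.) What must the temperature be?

Density altitude − pressure altitude = 6000 − 9000 = -3000 ft.
At 120 ft/°C that is an ISA deviation of -3000/120 = -25°C.
ISA temperature at 9000 ft = 15 − 2 × (9000/1000) = -3°C.
OAT = ISA + deviation = -3 + (-25) = -28°C.

-28°C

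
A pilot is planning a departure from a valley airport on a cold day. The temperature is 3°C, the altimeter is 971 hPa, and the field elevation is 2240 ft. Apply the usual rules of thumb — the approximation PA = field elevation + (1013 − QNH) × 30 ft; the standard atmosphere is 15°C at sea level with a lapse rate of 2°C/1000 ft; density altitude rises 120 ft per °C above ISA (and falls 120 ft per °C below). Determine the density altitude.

2900 ft

Pressure altitude = 2240 + (1013 − 971) × 30 = 2240 + (+1260) = 3500 ft.
ISA temperature at 3500 ft = 15 − 2 × (3500/1000) = 8°C.
ISA deviation = 3 − 8 = -5°C.
Density altitude = 3500 + 120 × (-5) = 2900 ft.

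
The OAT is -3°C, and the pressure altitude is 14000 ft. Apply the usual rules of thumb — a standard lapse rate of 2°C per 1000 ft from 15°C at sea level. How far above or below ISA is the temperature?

ISA temperature at 14000 ft = 15 − 2 × (14000/1000) = -13°C.
Deviation = OAT − ISA = -3 − (-13) = +10°C.

ISA+10°C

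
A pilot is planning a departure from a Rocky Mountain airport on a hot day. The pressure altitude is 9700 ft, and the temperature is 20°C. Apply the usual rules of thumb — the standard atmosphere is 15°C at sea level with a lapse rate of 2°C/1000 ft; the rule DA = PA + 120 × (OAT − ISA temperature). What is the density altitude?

12628 ft

ISA temperature at 9700 ft = 15 − 2 × (9700/1000) = -4.4°C.
ISA deviation = 20 − (-4.4) = +24.4°C.
Density altitude = 9700 + 120 × (24.4) = 9700 + (+2928) = 12628 ft.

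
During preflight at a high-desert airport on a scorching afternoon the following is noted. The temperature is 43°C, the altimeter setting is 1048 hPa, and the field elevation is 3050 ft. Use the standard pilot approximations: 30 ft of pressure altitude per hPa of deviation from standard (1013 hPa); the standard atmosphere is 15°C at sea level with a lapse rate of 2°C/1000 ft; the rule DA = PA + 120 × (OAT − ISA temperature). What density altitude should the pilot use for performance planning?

5840 ft

Pressure altitude = 3050 + (1013 − 1048) × 30 = 3050 + (-1050) = 2000 ft.
ISA temperature at 2000 ft = 15 − 2 × (2000/1000) = 11°C.
ISA deviation = 43 − 11 = +32°C.
Density altitude = 2000 + 120 × (32) = 5840 ft.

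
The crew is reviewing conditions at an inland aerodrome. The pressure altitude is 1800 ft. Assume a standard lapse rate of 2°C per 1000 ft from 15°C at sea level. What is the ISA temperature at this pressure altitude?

ISA temperature = 15 − 2 × (1800/1000) = 15 − 3.6 = 11.4°C.

11.4°C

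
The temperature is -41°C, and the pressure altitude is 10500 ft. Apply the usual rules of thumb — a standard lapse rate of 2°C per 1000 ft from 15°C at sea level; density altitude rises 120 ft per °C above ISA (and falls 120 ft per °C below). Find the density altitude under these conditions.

ISA temperature at 10500 ft = 15 − 2 × (10500/1000) = -6°C.
ISA deviation = -41 − (-6) = -35°C.
Density altitude = 10500 + 120 × (-35) = 10500 + (-4200) = 6300 ft.

6300 ft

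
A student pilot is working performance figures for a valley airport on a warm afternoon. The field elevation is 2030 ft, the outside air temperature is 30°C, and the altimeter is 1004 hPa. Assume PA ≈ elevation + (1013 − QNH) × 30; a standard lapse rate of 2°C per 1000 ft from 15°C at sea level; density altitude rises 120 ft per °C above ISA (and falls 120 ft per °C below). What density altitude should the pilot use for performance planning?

Pressure altitude = 2030 + (1013 − 1004) × 30 = 2030 + (+270) = 2300 ft.
ISA temperature at 2300 ft = 15 − 2 × (2300/1000) = 10.4°C.
ISA deviation = 30 − 10.4 = +19.6°C.
Density altitude = 2300 + 120 × (19.6) = 4652 ft.

4652 ft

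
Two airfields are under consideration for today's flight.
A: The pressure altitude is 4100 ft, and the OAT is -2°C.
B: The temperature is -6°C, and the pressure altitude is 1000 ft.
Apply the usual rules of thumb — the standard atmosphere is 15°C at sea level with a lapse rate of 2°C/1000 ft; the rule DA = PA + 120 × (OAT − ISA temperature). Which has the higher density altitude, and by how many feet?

A by 4324 ft

A: ISA temp = 6.8°C, deviation -8.8°C, DA = 4100 + 120 × (-8.8) = 3044 ft.
B: ISA temp = 13°C, deviation -19°C, DA = 1000 + 120 × (-19) = -1280 ft.
A is higher by 3044 − (-1280) = 4324 ft.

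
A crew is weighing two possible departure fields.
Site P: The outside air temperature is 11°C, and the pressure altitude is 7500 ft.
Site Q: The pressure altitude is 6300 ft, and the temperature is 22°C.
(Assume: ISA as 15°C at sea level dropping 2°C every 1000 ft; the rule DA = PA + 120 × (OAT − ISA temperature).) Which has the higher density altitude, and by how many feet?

Site P by 168 ft

Site P: ISA temp = 0°C, deviation +11°C, DA = 7500 + 120 × 11 = 8820 ft.
Site Q: ISA temp = 2.4°C, deviation +19.6°C, DA = 6300 + 120 × 19.6 = 8652 ft.
Site P is higher by 8820 − 8652 = 168 ft.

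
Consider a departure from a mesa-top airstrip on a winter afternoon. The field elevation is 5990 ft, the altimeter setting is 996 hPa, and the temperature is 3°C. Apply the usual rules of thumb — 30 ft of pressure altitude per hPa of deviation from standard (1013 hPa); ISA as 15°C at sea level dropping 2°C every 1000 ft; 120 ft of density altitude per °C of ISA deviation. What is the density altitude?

Pressure altitude = 5990 + (1013 − 996) × 30 = 5990 + (+510) = 6500 ft.
ISA temperature at 6500 ft = 15 − 2 × (6500/1000) = 2°C.
ISA deviation = 3 − 2 = +1°C.
Density altitude = 6500 + 120 × (1) = 6620 ft.

6620 ft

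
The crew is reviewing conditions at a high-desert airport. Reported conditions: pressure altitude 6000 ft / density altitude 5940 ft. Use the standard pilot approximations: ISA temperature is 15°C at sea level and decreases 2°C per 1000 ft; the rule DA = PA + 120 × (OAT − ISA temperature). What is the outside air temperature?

2.5°C

Density altitude − pressure altitude = 5940 − 6000 = -60 ft.
At 120 ft/°C that is an ISA deviation of -60/120 = -0.5°C.
ISA temperature at 6000 ft = 15 − 2 × (6000/1000) = 3°C.
OAT = ISA + deviation = 3 + (-0.5) = 2.5°C.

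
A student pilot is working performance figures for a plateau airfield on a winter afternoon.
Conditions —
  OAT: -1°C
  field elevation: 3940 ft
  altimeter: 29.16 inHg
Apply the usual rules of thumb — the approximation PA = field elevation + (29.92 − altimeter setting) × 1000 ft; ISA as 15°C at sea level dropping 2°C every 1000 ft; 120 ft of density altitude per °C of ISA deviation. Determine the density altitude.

Pressure altitude = 3940 + (29.92 − 29.16) × 1000 = 3940 + (+760) = 4700 ft.
ISA temperature at 4700 ft = 15 − 2 × (4700/1000) = 5.6°C.
ISA deviation = -1 − 5.6 = -6.6°C.
Density altitude = 4700 + 120 × (-6.6) = 3908 ft.

3908 ft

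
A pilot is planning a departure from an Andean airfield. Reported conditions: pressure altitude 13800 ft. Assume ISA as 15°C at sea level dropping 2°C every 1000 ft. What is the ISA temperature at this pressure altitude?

ISA temperature = 15 − 2 × (13800/1000) = 15 − 27.6 = -12.6°C.

-12.6°C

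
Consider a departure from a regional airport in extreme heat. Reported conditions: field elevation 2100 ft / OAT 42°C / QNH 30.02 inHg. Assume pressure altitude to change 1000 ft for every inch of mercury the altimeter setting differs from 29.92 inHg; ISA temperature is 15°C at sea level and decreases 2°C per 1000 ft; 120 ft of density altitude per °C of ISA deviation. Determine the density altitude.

5720 ft

Pressure altitude = 2100 + (29.92 − 30.02) × 1000 = 2100 + (-100) = 2000 ft.
ISA temperature at 2000 ft = 15 − 2 × (2000/1000) = 11°C.
ISA deviation = 42 − 11 = +31°C.
Density altitude = 2000 + 120 × (31) = 5720 ft.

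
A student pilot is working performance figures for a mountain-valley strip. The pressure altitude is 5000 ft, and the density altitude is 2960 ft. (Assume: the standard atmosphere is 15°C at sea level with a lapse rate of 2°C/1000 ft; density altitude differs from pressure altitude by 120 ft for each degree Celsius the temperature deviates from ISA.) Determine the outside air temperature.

-12°C

Density altitude − pressure altitude = 2960 − 5000 = -2040 ft.
At 120 ft/°C that is an ISA deviation of -2040/120 = -17°C.
ISA temperature at 5000 ft = 15 − 2 × (5000/1000) = 5°C.
OAT = ISA + deviation = 5 + (-17) = -12°C.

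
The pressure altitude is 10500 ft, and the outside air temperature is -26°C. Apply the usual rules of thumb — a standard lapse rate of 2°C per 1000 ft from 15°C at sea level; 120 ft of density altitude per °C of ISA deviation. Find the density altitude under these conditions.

ISA temperature at 10500 ft = 15 − 2 × (10500/1000) = -6°C.
ISA deviation = -26 − (-6) = -20°C.
Density altitude = 10500 + 120 × (-20) = 10500 + (-2400) = 8100 ft.

8100 ft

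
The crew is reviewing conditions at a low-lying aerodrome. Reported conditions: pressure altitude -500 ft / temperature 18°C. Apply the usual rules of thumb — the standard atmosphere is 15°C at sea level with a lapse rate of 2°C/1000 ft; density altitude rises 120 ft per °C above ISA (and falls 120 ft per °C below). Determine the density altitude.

ISA temperature at -500 ft = 15 − 2 × (-500/1000) = 16°C.
ISA deviation = 18 − 16 = +2°C.
Density altitude = -500 + 120 × (2) = -500 + (+240) = -260 ft.

-260 ft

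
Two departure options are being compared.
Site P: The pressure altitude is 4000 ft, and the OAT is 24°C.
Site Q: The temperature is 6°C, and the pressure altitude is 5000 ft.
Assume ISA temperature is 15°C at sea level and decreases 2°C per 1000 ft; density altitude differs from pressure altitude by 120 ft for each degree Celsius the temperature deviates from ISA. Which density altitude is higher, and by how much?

Site P: ISA temp = 7°C, deviation +17°C, DA = 4000 + 120 × 17 = 6040 ft.
Site Q: ISA temp = 5°C, deviation +1°C, DA = 5000 + 120 × 1 = 5120 ft.
Site P is higher by 6040 − 5120 = 920 ft.

Site P by 920 ft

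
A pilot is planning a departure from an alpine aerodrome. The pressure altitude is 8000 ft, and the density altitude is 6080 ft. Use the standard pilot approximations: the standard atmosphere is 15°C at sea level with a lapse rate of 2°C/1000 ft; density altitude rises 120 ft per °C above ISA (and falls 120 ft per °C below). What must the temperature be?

Density altitude − pressure altitude = 6080 − 8000 = -1920 ft.
At 120 ft/°C that is an ISA deviation of -1920/120 = -16°C.
ISA temperature at 8000 ft = 15 − 2 × (8000/1000) = -1°C.
OAT = ISA + deviation = -1 + (-16) = -17°C.

-17°C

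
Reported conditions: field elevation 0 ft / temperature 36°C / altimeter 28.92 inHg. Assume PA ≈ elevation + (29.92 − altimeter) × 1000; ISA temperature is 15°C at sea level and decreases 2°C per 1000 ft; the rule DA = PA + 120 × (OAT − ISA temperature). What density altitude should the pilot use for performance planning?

3760 ft

Pressure altitude = 0 + (29.92 − 28.92) × 1000 = 0 + (+1000) = 1000 ft.
ISA temperature at 1000 ft = 15 − 2 × (1000/1000) = 13°C.
ISA deviation = 36 − 13 = +23°C.
Density altitude = 1000 + 120 × (23) = 3760 ft.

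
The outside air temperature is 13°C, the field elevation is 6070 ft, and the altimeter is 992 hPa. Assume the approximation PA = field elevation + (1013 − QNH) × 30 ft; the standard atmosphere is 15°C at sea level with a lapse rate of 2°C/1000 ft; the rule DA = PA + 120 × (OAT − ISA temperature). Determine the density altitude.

8068 ft

Pressure altitude = 6070 + (1013 − 992) × 30 = 6070 + (+630) = 6700 ft.
ISA temperature at 6700 ft = 15 − 2 × (6700/1000) = 1.6°C.
ISA deviation = 13 − 1.6 = +11.4°C.
Density altitude = 6700 + 120 × (11.4) = 8068 ft.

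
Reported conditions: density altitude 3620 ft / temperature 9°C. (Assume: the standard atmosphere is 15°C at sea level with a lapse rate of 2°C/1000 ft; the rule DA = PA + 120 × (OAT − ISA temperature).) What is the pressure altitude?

DA = PA + 120 × (OAT − (15 − 2·PA/1000)) = PA + 120·OAT − 1800 + 0.24·PA = 1.24·PA + 120·OAT − 1800.
So 1.24·PA = 3620 − 120 × 9 + 1800 = 4340.
PA = 4340 / 1.24 = 3500 ft.

3500 ft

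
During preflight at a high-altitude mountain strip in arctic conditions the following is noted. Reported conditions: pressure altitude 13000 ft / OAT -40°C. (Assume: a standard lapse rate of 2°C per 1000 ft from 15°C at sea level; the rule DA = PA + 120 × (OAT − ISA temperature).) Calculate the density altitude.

ISA temperature at 13000 ft = 15 − 2 × (13000/1000) = -11°C.
ISA deviation = -40 − (-11) = -29°C.
Density altitude = 13000 + 120 × (-29) = 13000 + (-3480) = 9520 ft.

9520 ft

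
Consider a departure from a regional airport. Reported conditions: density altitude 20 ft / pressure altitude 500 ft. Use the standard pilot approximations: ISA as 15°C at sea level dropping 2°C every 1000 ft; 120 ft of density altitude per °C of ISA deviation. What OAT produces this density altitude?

Density altitude − pressure altitude = 20 − 500 = -480 ft.
At 120 ft/°C that is an ISA deviation of -480/120 = -4°C.
ISA temperature at 500 ft = 15 − 2 × (500/1000) = 14°C.
OAT = ISA + deviation = 14 + (-4) = 10°C.

10°C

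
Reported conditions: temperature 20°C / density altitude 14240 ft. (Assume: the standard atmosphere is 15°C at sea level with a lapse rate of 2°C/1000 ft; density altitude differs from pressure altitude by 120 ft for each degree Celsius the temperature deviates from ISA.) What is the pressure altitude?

11000 ft

DA = PA + 120 × (OAT − (15 − 2·PA/1000)) = PA + 120·OAT − 1800 + 0.24·PA = 1.24·PA + 120·OAT − 1800.
So 1.24·PA = 14240 − 120 × 20 + 1800 = 13640.
PA = 13640 / 1.24 = 11000 ft.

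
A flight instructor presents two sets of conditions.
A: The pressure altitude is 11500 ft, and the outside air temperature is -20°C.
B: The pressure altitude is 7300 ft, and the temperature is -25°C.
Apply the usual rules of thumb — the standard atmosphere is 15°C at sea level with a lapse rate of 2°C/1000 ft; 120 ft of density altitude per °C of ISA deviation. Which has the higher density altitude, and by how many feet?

A: ISA temp = -8°C, deviation -12°C, DA = 11500 + 120 × (-12) = 10060 ft.
B: ISA temp = 0.4°C, deviation -25.4°C, DA = 7300 + 120 × (-25.4) = 4252 ft.
A is higher by 10060 − 4252 = 5808 ft.

A by 5808 ft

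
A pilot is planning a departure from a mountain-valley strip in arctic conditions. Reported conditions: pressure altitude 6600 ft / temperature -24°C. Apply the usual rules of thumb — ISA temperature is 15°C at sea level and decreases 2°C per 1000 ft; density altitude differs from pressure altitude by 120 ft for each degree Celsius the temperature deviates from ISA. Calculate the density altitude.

ISA temperature at 6600 ft = 15 − 2 × (6600/1000) = 1.8°C.
ISA deviation = -24 − 1.8 = -25.8°C.
Density altitude = 6600 + 120 × (-25.8) = 6600 + (-3096) = 3504 ft.

3504 ft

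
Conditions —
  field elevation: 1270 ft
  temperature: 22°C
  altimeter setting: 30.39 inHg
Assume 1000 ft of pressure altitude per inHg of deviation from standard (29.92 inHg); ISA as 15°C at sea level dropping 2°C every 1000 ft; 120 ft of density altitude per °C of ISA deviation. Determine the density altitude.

1832 ft

Pressure altitude = 1270 + (29.92 − 30.39) × 1000 = 1270 + (-470) = 800 ft.
ISA temperature at 800 ft = 15 − 2 × (800/1000) = 13.4°C.
ISA deviation = 22 − 13.4 = +8.6°C.
Density altitude = 800 + 120 × (8.6) = 1832 ft.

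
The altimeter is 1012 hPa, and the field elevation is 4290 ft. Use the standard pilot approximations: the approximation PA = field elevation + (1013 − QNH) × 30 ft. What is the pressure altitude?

4320 ft

Pressure correction = (1013 − 1012) × 30 = +30 ft.
Pressure altitude = 4290 + (+30) = 4320 ft.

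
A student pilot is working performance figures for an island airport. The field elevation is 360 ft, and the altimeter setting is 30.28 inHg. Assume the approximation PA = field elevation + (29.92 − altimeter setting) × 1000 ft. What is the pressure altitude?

Pressure correction = (29.92 − 30.28) × 1000 = -360 ft.
Pressure altitude = 360 + (-360) = 0 ft.

0 ft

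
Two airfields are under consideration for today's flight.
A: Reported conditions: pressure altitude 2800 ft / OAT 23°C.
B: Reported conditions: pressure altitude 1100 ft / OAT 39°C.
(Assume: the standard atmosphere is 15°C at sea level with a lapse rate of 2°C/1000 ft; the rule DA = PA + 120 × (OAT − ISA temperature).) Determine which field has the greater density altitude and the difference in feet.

A by 188 ft

A: ISA temp = 9.4°C, deviation +13.6°C, DA = 2800 + 120 × 13.6 = 4432 ft.
B: ISA temp = 12.8°C, deviation +26.2°C, DA = 1100 + 120 × 26.2 = 4244 ft.
A is higher by 4432 − 4244 = 188 ft.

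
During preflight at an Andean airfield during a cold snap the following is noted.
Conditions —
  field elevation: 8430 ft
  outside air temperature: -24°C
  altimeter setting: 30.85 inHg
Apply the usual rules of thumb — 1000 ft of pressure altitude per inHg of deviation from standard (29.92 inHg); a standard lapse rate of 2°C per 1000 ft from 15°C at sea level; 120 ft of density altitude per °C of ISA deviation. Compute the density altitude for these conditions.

4620 ft

Pressure altitude = 8430 + (29.92 − 30.85) × 1000 = 8430 + (-930) = 7500 ft.
ISA temperature at 7500 ft = 15 − 2 × (7500/1000) = 0°C.
ISA deviation = -24 − 0 = -24°C.
Density altitude = 7500 + 120 × (-24) = 4620 ft.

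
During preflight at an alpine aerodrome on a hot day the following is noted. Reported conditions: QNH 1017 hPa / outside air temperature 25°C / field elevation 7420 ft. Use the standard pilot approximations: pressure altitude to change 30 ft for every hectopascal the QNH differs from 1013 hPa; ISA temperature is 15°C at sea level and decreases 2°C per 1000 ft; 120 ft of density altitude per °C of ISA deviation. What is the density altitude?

Pressure altitude = 7420 + (1013 − 1017) × 30 = 7420 + (-120) = 7300 ft.
ISA temperature at 7300 ft = 15 − 2 × (7300/1000) = 0.4°C.
ISA deviation = 25 − 0.4 = +24.6°C.
Density altitude = 7300 + 120 × (24.6) = 10252 ft.

10252 ft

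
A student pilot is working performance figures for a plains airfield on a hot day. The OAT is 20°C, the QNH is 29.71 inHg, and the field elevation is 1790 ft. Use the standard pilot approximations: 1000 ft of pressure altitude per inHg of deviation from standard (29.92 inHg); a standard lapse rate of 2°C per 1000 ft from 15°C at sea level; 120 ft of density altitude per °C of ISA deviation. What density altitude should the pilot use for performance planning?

Pressure altitude = 1790 + (29.92 − 29.71) × 1000 = 1790 + (+210) = 2000 ft.
ISA temperature at 2000 ft = 15 − 2 × (2000/1000) = 11°C.
ISA deviation = 20 − 11 = +9°C.
Density altitude = 2000 + 120 × (9) = 3080 ft.

3080 ft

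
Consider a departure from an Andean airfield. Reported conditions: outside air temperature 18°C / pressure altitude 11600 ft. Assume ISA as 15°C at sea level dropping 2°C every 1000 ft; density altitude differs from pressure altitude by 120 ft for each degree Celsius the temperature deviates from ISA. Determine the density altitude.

ISA temperature at 11600 ft = 15 − 2 × (11600/1000) = -8.2°C.
ISA deviation = 18 − (-8.2) = +26.2°C.
Density altitude = 11600 + 120 × (26.2) = 11600 + (+3144) = 14744 ft.

14744 ft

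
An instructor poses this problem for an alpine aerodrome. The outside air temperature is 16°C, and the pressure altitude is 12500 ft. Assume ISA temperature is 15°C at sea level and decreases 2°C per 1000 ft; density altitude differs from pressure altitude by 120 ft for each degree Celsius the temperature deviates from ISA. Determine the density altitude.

15620 ft

ISA temperature at 12500 ft = 15 − 2 × (12500/1000) = -10°C.
ISA deviation = 16 − (-10) = +26°C.
Density altitude = 12500 + 120 × (26) = 12500 + (+3120) = 15620 ft.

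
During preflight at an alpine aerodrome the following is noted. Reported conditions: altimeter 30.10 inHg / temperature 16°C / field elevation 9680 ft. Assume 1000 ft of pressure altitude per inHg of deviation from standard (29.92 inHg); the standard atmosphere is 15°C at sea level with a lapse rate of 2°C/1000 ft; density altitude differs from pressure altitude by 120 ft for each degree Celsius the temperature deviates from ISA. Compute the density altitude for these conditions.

11900 ft

Pressure altitude = 9680 + (29.92 − 30.10) × 1000 = 9680 + (-180) = 9500 ft.
ISA temperature at 9500 ft = 15 − 2 × (9500/1000) = -4°C.
ISA deviation = 16 − (-4) = +20°C.
Density altitude = 9500 + 120 × (20) = 11900 ft.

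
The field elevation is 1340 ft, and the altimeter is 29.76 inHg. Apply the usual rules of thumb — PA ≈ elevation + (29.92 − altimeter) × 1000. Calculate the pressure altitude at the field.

1500 ft

Pressure correction = (29.92 − 29.76) × 1000 = +160 ft.
Pressure altitude = 1340 + (+160) = 1500 ft.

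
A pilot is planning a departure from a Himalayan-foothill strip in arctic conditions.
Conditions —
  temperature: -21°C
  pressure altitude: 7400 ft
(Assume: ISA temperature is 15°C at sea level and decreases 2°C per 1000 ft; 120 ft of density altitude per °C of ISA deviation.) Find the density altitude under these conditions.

4856 ft

ISA temperature at 7400 ft = 15 − 2 × (7400/1000) = 0.2°C.
ISA deviation = -21 − 0.2 = -21.2°C.
Density altitude = 7400 + 120 × (-21.2) = 7400 + (-2544) = 4856 ft.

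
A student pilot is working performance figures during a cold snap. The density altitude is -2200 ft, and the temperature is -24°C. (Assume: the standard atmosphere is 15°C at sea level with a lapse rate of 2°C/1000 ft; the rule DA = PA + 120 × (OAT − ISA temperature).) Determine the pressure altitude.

2000 ft

DA = PA + 120 × (OAT − (15 − 2·PA/1000)) = PA + 120·OAT − 1800 + 0.24·PA = 1.24·PA + 120·OAT − 1800.
So 1.24·PA = -2200 − 120 × (-24) + 1800 = 2480.
PA = 2480 / 1.24 = 2000 ft.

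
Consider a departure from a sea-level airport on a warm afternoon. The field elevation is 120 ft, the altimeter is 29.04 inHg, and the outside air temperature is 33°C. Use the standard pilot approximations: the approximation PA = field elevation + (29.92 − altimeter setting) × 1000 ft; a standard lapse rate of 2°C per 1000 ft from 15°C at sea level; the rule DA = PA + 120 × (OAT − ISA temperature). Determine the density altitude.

Pressure altitude = 120 + (29.92 − 29.04) × 1000 = 120 + (+880) = 1000 ft.
ISA temperature at 1000 ft = 15 − 2 × (1000/1000) = 13°C.
ISA deviation = 33 − 13 = +20°C.
Density altitude = 1000 + 120 × (20) = 3400 ft.

3400 ft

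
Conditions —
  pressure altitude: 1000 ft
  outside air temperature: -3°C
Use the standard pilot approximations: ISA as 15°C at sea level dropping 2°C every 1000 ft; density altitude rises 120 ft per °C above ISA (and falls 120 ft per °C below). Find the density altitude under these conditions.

-920 ft

ISA temperature at 1000 ft = 15 − 2 × (1000/1000) = 13°C.
ISA deviation = -3 − 13 = -16°C.
Density altitude = 1000 + 120 × (-16) = 1000 + (-1920) = -920 ft.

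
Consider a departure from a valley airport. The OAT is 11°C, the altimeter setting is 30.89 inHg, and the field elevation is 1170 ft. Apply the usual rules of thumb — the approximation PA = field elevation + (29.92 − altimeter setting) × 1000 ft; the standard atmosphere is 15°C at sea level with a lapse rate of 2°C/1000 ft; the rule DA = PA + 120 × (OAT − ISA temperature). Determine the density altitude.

-232 ft

Pressure altitude = 1170 + (29.92 − 30.89) × 1000 = 1170 + (-970) = 200 ft.
ISA temperature at 200 ft = 15 − 2 × (200/1000) = 14.6°C.
ISA deviation = 11 − 14.6 = -3.6°C.
Density altitude = 200 + 120 × (-3.6) = -232 ft.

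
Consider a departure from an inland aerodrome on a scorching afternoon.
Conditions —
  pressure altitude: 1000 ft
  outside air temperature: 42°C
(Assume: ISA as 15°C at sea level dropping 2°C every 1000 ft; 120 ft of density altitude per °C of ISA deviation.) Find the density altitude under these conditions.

4480 ft

ISA temperature at 1000 ft = 15 − 2 × (1000/1000) = 13°C.
ISA deviation = 42 − 13 = +29°C.
Density altitude = 1000 + 120 × (29) = 1000 + (+3480) = 4480 ft.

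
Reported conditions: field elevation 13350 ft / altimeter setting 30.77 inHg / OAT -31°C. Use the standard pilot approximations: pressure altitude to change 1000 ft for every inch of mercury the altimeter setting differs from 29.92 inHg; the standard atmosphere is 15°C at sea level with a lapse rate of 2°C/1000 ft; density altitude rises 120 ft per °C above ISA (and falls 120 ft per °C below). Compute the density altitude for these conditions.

9980 ft

Pressure altitude = 13350 + (29.92 − 30.77) × 1000 = 13350 + (-850) = 12500 ft.
ISA temperature at 12500 ft = 15 − 2 × (12500/1000) = -10°C.
ISA deviation = -31 − (-10) = -21°C.
Density altitude = 12500 + 120 × (-21) = 9980 ft.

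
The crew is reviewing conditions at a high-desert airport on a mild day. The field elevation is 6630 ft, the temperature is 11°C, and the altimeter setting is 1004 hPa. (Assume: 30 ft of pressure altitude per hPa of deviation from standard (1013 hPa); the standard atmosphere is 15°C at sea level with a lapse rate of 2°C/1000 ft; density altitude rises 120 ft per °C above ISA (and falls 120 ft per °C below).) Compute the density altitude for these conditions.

8076 ft

Pressure altitude = 6630 + (1013 − 1004) × 30 = 6630 + (+270) = 6900 ft.
ISA temperature at 6900 ft = 15 − 2 × (6900/1000) = 1.2°C.
ISA deviation = 11 − 1.2 = +9.8°C.
Density altitude = 6900 + 120 × (9.8) = 8076 ft.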